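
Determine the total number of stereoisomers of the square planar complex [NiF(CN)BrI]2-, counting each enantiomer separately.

3

Working through the distinct placements yields 3 geometric isomers: (Br/F trans, CN/I trans); (Br/I trans, CN/F trans); (Br/CN trans, F/I trans).
Each arrangement has an internal mirror plane or centre of symmetry, so none is chiral.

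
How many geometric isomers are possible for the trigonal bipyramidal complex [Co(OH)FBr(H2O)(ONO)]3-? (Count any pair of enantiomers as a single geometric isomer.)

Placing the ligands in turn and identifying arrangements related by rotation or reflection leaves 10 distinct geometric isomers.

10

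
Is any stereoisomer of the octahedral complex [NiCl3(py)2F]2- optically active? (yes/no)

In an octahedral complex each vertex has one trans partner and four cis neighbours.
Working through the distinct placements yields 3 geometric isomers: Cl mer, py trans; Cl mer, py cis; Cl fac, py cis.
Each arrangement has an internal mirror plane or centre of symmetry, so none is chiral.

no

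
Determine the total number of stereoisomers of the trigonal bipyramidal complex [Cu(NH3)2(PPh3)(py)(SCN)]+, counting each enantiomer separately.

10

A trigonal bipyramid has two axial and three equatorial sites, which are chemically inequivalent.
Systematic enumeration (placing each ligand type in turn and discarding arrangements equivalent by rotation or reflection) gives 7 geometric isomers.
Of these, 3 lack any improper symmetry element and so occur as enantiomeric pairs, giving 7 + 3 = 10 stereoisomers in total.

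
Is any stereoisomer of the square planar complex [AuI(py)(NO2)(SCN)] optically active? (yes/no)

no

There are 3 geometric isomers: (I/SCN trans, NO2/py trans); (I/py trans, NO2/SCN trans); (I/NO2 trans, SCN/py trans).
Each arrangement has an internal mirror plane or centre of symmetry, so none is chiral.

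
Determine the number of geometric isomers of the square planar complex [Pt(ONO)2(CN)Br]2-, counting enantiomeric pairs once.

2

In a square planar complex each vertex has one trans partner and two cis neighbours.
Working through the distinct placements yields 2 geometric isomers: ONO cis; ONO trans.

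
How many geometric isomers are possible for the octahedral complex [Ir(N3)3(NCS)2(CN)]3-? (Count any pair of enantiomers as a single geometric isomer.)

3

An octahedron has six vertices in three trans pairs; every non-trans pair is cis.
The distinct arrangements are (3 in all): N3 mer, NCS trans; N3 fac, NCS cis; N3 mer, NCS cis.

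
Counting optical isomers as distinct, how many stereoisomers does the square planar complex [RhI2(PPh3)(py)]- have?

The distinct arrangements are (2 in all): I cis; I trans.
Each arrangement has an internal mirror plane or centre of symmetry, so none is chiral.

2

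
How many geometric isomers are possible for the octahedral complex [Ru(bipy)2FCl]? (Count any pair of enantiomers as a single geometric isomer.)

2

An octahedron has six vertices in three trans pairs; every non-trans pair is cis.
Each bipy is bidentate and must span two cis positions.
Systematic placement gives 2 geometric isomers: F and Cl mutually trans; F and Cl mutually cis (chiral).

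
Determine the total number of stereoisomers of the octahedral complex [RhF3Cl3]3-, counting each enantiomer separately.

2

An octahedron has six vertices in three trans pairs; every non-trans pair is cis.
Systematic placement gives 2 geometric isomers: F mer; F fac.
Each arrangement has an internal mirror plane or centre of symmetry, so none is chiral.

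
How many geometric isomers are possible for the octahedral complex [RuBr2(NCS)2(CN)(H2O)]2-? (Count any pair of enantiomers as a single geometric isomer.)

An octahedron has six vertices in three trans pairs; every non-trans pair is cis.
Working through the distinct placements yields 6 geometric isomers: Br trans, NCS trans; Br trans, NCS cis; Br cis, NCS trans; Br cis, NCS cis (3 arrangements, 2 chiral).

6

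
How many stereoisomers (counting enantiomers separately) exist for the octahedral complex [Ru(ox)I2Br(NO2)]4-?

Each ox is bidentate and must span two cis positions.
Working through the distinct placements yields 4 geometric isomers: I cis (3 arrangements, 2 chiral); I trans.
Of these, 2 lack any improper symmetry element and so occur as enantiomeric pairs, giving 4 + 2 = 6 stereoisomers in total.

6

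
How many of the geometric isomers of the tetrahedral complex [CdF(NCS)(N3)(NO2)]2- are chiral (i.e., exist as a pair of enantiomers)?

Only one geometric arrangement is possible; it has no improper symmetry element, so it exists as a pair of enantiomers (2 stereoisomers).

1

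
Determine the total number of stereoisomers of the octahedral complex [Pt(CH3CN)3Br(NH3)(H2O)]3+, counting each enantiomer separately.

5

The six octahedral sites form three mutually perpendicular trans pairs.
The distinct arrangements are (4 in all): CH3CN mer (3 arrangements); CH3CN fac (chiral).
One of these lacks any improper symmetry element and so occurs as an enantiomeric pair, giving 4 + 1 = 5 stereoisomers in total.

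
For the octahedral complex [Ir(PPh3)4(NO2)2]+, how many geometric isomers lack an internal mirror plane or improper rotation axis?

0

In an octahedral complex each vertex has one trans partner and four cis neighbours.
The distinct arrangements are (2 in all): NO2 trans; NO2 cis.
Each arrangement has an internal mirror plane or centre of symmetry, so none is chiral.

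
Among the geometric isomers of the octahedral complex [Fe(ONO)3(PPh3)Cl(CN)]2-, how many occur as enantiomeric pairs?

The six octahedral sites form three mutually perpendicular trans pairs.
There are 4 geometric isomers: ONO mer (3 arrangements); ONO fac (chiral).
One of these lacks any improper symmetry element and so occurs as an enantiomeric pair, giving 4 + 1 = 5 stereoisomers in total.

1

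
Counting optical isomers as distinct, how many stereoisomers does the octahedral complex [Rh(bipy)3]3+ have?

2

The six octahedral sites form three mutually perpendicular trans pairs.
Each bipy is bidentate and must span two cis positions.
Only one geometric arrangement is possible; it has no improper symmetry element, so it exists as a pair of enantiomers (2 stereoisomers).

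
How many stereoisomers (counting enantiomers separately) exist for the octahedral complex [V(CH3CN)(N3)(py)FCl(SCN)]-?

30

Systematic enumeration (placing each ligand type in turn and discarding arrangements equivalent by rotation or reflection) gives 15 geometric isomers.
Of these, 15 lack any improper symmetry element and so occur as enantiomeric pairs, giving 15 + 15 = 30 stereoisomers in total.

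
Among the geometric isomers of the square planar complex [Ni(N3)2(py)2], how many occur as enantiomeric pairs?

0

In a square planar complex each vertex has one trans partner and two cis neighbours.
The distinct arrangements are (2 in all): N3 cis; N3 trans.
Each arrangement has an internal mirror plane or centre of symmetry, so none is chiral.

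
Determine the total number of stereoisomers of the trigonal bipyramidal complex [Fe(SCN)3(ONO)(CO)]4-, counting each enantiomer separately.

In a trigonal bipyramid the two axial positions differ from the three equatorial ones.
Systematic placement gives 4 geometric isomers: ONO axial, CO axial; ONO equatorial, CO axial; ONO axial, CO equatorial; ONO equatorial, CO equatorial.
Each arrangement has an internal mirror plane or centre of symmetry, so none is chiral.

4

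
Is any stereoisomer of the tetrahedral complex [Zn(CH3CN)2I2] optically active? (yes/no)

no

In a tetrahedral complex all four positions are equivalent and every pair of ligands is adjacent — there is no cis/trans distinction.
Only one geometric arrangement is possible.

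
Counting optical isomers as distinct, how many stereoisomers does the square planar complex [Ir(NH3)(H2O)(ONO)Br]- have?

In a square planar complex each vertex has one trans partner and two cis neighbours.
Systematic placement gives 3 geometric isomers: (Br/NH3 trans, H2O/ONO trans); (Br/ONO trans, H2O/NH3 trans); (Br/H2O trans, NH3/ONO trans).
Each arrangement has an internal mirror plane or centre of symmetry, so none is chiral.

3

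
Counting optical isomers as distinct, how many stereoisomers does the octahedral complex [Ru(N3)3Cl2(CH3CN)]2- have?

3

Working through the distinct placements yields 3 geometric isomers: N3 mer, Cl cis; N3 mer, Cl trans; N3 fac, Cl cis.
Each arrangement has an internal mirror plane or centre of symmetry, so none is chiral.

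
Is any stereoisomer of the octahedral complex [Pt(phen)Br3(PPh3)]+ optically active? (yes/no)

An octahedron has six vertices in three trans pairs; every non-trans pair is cis.
Each phen is bidentate and must span two cis positions.
Working through the distinct placements yields 2 geometric isomers: Br mer; Br fac.
Each arrangement has an internal mirror plane or centre of symmetry, so none is chiral.

no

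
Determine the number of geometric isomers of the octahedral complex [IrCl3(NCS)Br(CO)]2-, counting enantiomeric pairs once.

4

In an octahedral complex each vertex has one trans partner and four cis neighbours.
Systematic placement gives 4 geometric isomers: Cl mer (3 arrangements); Cl fac (chiral).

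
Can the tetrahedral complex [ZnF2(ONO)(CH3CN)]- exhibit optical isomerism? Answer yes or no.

no

Only one geometric arrangement is possible.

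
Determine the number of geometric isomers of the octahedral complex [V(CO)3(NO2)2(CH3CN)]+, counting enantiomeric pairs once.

There are 3 geometric isomers: CO mer, NO2 trans; CO fac, NO2 cis; CO mer, NO2 cis.

3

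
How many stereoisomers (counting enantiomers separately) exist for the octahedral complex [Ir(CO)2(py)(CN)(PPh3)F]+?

Exhaustive case analysis gives 9 geometric isomers.
Of these, 6 lack any improper symmetry element and so occur as enantiomeric pairs, giving 9 + 6 = 15 stereoisomers in total.

15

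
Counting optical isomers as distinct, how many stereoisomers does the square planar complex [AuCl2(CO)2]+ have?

2

There are 2 geometric isomers: Cl cis; Cl trans.
Each arrangement has an internal mirror plane or centre of symmetry, so none is chiral.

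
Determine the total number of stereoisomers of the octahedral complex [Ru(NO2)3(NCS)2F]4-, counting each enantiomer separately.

The six octahedral sites form three mutually perpendicular trans pairs.
Working through the distinct placements yields 3 geometric isomers: NO2 mer, NCS cis; NO2 mer, NCS trans; NO2 fac, NCS cis.
Each arrangement has an internal mirror plane or centre of symmetry, so none is chiral.

3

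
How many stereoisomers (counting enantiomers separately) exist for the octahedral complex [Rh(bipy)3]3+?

An octahedron has six vertices in three trans pairs; every non-trans pair is cis.
Each bipy is bidentate and must span two cis positions.
Only one geometric arrangement is possible; it has no improper symmetry element, so it exists as a pair of enantiomers (2 stereoisomers).

2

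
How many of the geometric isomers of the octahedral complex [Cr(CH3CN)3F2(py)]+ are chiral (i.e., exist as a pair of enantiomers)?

0

In an octahedral complex each vertex has one trans partner and four cis neighbours.
The distinct arrangements are (3 in all): CH3CN mer, F cis; CH3CN mer, F trans; CH3CN fac, F cis.
Each arrangement has an internal mirror plane or centre of symmetry, so none is chiral.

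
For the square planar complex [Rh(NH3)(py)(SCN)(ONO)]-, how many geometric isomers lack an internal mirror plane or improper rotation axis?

Systematic placement gives 3 geometric isomers: (NH3/SCN trans, ONO/py trans); (NH3/py trans, ONO/SCN trans); (NH3/ONO trans, SCN/py trans).
Each arrangement has an internal mirror plane or centre of symmetry, so none is chiral.

0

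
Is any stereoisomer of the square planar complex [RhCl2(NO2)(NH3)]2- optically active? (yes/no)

In a square planar complex each vertex has one trans partner and two cis neighbours.
Working through the distinct placements yields 2 geometric isomers: Cl cis; Cl trans.
Each arrangement has an internal mirror plane or centre of symmetry, so none is chiral.

no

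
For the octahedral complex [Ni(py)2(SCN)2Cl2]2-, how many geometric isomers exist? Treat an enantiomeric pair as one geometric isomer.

5

In an octahedral complex each vertex has one trans partner and four cis neighbours.
The distinct arrangements are (5 in all): py trans, SCN trans, Cl trans; py cis, SCN cis, Cl trans; py trans, SCN cis, Cl cis; py cis, SCN cis, Cl cis (chiral); py cis, SCN trans, Cl cis.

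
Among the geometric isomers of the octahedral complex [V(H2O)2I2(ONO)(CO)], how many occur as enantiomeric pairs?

2

The distinct arrangements are (6 in all): H2O cis, I cis (3 arrangements, 2 chiral); H2O cis, I trans; H2O trans, I cis; H2O trans, I trans.
Of these, 2 lack any improper symmetry element and so occur as enantiomeric pairs, giving 6 + 2 = 8 stereoisomers in total.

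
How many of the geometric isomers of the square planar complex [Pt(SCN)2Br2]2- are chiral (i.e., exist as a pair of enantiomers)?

0

There are 2 geometric isomers: SCN cis; SCN trans.
Each arrangement has an internal mirror plane or centre of symmetry, so none is chiral.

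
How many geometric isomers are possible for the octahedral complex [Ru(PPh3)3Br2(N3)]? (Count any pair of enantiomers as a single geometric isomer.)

3

An octahedron has six vertices in three trans pairs; every non-trans pair is cis.
Working through the distinct placements yields 3 geometric isomers: PPh3 mer, Br trans; PPh3 mer, Br cis; PPh3 fac, Br cis.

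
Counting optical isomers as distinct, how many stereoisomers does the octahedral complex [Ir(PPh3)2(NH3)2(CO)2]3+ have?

6

There are 5 geometric isomers: PPh3 trans, NH3 trans, CO trans; PPh3 cis, NH3 cis, CO trans; PPh3 trans, NH3 cis, CO cis; PPh3 cis, NH3 cis, CO cis (chiral); PPh3 cis, NH3 trans, CO cis.
One of these lacks any improper symmetry element and so occurs as an enantiomeric pair, giving 5 + 1 = 6 stereoisomers in total.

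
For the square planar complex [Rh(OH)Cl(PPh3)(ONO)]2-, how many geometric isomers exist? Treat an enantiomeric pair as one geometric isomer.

Working through the distinct placements yields 3 geometric isomers: (Cl/ONO trans, OH/PPh3 trans); (Cl/PPh3 trans, OH/ONO trans); (Cl/OH trans, ONO/PPh3 trans).

3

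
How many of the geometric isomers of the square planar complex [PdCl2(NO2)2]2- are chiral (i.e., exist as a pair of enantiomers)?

A square has two trans pairs of vertices; adjacent vertices are cis.
The distinct arrangements are (2 in all): Cl cis; Cl trans.
Each arrangement has an internal mirror plane or centre of symmetry, so none is chiral.

0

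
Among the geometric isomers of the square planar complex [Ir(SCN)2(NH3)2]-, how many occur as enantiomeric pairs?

A square has two trans pairs of vertices; adjacent vertices are cis.
Systematic placement gives 2 geometric isomers: SCN cis; SCN trans.
Each arrangement has an internal mirror plane or centre of symmetry, so none is chiral.

0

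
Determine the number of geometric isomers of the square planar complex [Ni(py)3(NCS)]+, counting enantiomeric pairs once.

1

In a square planar complex each vertex has one trans partner and two cis neighbours.
Only one geometric arrangement is possible.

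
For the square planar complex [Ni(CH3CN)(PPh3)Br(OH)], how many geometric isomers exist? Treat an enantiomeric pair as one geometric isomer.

3

A square has two trans pairs of vertices; adjacent vertices are cis.
The distinct arrangements are (3 in all): (Br/OH trans, CH3CN/PPh3 trans); (Br/PPh3 trans, CH3CN/OH trans); (Br/CH3CN trans, OH/PPh3 trans).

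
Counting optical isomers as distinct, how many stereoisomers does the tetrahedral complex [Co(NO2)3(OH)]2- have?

Only one geometric arrangement is possible.

1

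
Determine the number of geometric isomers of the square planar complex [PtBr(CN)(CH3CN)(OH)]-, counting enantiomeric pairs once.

In a square planar complex each vertex has one trans partner and two cis neighbours.
There are 3 geometric isomers: (Br/CN trans, CH3CN/OH trans); (Br/OH trans, CH3CN/CN trans); (Br/CH3CN trans, CN/OH trans).

3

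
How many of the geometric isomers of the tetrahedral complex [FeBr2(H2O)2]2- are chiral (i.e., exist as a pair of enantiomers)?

0

All four vertices of a tetrahedron are equivalent and mutually adjacent, so cis/trans isomerism cannot arise.
Only one geometric arrangement is possible.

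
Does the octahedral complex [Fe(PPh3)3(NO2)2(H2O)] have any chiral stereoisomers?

no

The six octahedral sites form three mutually perpendicular trans pairs.
Systematic placement gives 3 geometric isomers: PPh3 mer, NO2 cis; PPh3 mer, NO2 trans; PPh3 fac, NO2 cis.
Each arrangement has an internal mirror plane or centre of symmetry, so none is chiral.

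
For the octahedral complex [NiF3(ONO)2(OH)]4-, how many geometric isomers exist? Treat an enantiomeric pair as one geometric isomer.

3

Working through the distinct placements yields 3 geometric isomers: F mer, ONO trans; F mer, ONO cis; F fac, ONO cis.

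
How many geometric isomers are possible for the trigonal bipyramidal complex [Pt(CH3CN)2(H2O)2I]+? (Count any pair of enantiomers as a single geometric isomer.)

A trigonal bipyramid has two axial and three equatorial sites, which are chemically inequivalent.
Exhaustive case analysis gives 5 geometric isomers.

5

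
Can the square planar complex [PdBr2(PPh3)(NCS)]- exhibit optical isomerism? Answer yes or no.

In a square planar complex each vertex has one trans partner and two cis neighbours.
Working through the distinct placements yields 2 geometric isomers: Br cis; Br trans.
Each arrangement has an internal mirror plane or centre of symmetry, so none is chiral.

no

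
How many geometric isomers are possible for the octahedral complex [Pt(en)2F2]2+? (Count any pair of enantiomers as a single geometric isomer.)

2

The six octahedral sites form three mutually perpendicular trans pairs.
Each en is bidentate and must span two cis positions.
The distinct arrangements are (2 in all): F trans; F cis (chiral).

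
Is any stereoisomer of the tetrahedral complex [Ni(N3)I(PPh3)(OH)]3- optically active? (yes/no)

In a tetrahedral complex all four positions are equivalent and every pair of ligands is adjacent — there is no cis/trans distinction.
Only one geometric arrangement is possible; it has no improper symmetry element, so it exists as a pair of enantiomers (2 stereoisomers).

yes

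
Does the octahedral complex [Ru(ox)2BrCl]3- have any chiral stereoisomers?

An octahedron has six vertices in three trans pairs; every non-trans pair is cis.
Each ox is bidentate and must span two cis positions.
There are 2 geometric isomers: Br and Cl mutually trans; Br and Cl mutually cis (chiral).
One of these lacks any improper symmetry element and so occurs as an enantiomeric pair, giving 2 + 1 = 3 stereoisomers in total.

yes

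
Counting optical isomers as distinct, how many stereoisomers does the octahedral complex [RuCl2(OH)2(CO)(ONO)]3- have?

An octahedron has six vertices in three trans pairs; every non-trans pair is cis.
Systematic placement gives 6 geometric isomers: Cl cis, OH cis (3 arrangements, 2 chiral); Cl cis, OH trans; Cl trans, OH cis; Cl trans, OH trans.
Of these, 2 lack any improper symmetry element and so occur as enantiomeric pairs, giving 6 + 2 = 8 stereoisomers in total.

8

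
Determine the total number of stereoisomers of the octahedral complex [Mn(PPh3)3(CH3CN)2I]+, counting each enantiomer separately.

3

In an octahedral complex each vertex has one trans partner and four cis neighbours.
There are 3 geometric isomers: PPh3 mer, CH3CN trans; PPh3 mer, CH3CN cis; PPh3 fac, CH3CN cis.
Each arrangement has an internal mirror plane or centre of symmetry, so none is chiral.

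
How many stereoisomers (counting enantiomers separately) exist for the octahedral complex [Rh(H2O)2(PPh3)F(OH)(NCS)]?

15

An octahedron has six vertices in three trans pairs; every non-trans pair is cis.
Exhaustive case analysis gives 9 geometric isomers.
Of these, 6 lack any improper symmetry element and so occur as enantiomeric pairs, giving 9 + 6 = 15 stereoisomers in total.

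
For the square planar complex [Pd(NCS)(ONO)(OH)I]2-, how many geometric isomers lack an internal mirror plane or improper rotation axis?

The distinct arrangements are (3 in all): (I/OH trans, NCS/ONO trans); (I/ONO trans, NCS/OH trans); (I/NCS trans, OH/ONO trans).
Each arrangement has an internal mirror plane or centre of symmetry, so none is chiral.

0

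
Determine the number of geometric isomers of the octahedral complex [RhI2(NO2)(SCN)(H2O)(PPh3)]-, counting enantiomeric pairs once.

The six octahedral sites form three mutually perpendicular trans pairs.
Exhaustive case analysis gives 9 geometric isomers.

9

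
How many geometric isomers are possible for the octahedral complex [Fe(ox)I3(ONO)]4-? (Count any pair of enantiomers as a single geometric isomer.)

An octahedron has six vertices in three trans pairs; every non-trans pair is cis.
Each ox is bidentate and must span two cis positions.
Systematic placement gives 2 geometric isomers: I mer; I fac.

2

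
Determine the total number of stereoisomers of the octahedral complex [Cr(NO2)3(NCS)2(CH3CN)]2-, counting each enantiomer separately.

3

In an octahedral complex each vertex has one trans partner and four cis neighbours.
Working through the distinct placements yields 3 geometric isomers: NO2 mer, NCS cis; NO2 mer, NCS trans; NO2 fac, NCS cis.
Each arrangement has an internal mirror plane or centre of symmetry, so none is chiral.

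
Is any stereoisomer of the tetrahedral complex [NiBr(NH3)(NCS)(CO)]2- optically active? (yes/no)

yes

All four vertices of a tetrahedron are equivalent and mutually adjacent, so cis/trans isomerism cannot arise.
Only one geometric arrangement is possible; it has no improper symmetry element, so it exists as a pair of enantiomers (2 stereoisomers).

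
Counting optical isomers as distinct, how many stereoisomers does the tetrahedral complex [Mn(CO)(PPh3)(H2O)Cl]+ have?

2

Only one geometric arrangement is possible; it has no improper symmetry element, so it exists as a pair of enantiomers (2 stereoisomers).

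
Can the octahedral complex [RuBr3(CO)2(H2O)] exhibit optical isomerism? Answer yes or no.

no

In an octahedral complex each vertex has one trans partner and four cis neighbours.
There are 3 geometric isomers: Br mer, CO cis; Br mer, CO trans; Br fac, CO cis.
Each arrangement has an internal mirror plane or centre of symmetry, so none is chiral.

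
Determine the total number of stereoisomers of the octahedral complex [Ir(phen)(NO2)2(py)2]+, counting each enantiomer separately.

An octahedron has six vertices in three trans pairs; every non-trans pair is cis.
Each phen is bidentate and must span two cis positions.
The distinct arrangements are (3 in all): NO2 trans, py cis; NO2 cis, py trans; NO2 cis, py cis (chiral).
One of these lacks any improper symmetry element and so occurs as an enantiomeric pair, giving 3 + 1 = 4 stereoisomers in total.

4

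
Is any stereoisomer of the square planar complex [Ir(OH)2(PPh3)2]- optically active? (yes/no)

no

In a square planar complex each vertex has one trans partner and two cis neighbours.
There are 2 geometric isomers: OH cis; OH trans.
Each arrangement has an internal mirror plane or centre of symmetry, so none is chiral.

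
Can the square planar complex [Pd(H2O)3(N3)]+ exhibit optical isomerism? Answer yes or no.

A square has two trans pairs of vertices; adjacent vertices are cis.
Only one geometric arrangement is possible.

no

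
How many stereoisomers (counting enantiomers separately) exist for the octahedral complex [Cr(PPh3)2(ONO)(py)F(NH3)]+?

15

Placing the ligands in turn and identifying arrangements related by rotation or reflection leaves 9 distinct geometric isomers.
Of these, 6 lack any improper symmetry element and so occur as enantiomeric pairs, giving 9 + 6 = 15 stereoisomers in total.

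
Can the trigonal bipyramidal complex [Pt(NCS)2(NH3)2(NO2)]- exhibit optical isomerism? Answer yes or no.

Systematic enumeration (placing each ligand type in turn and discarding arrangements equivalent by rotation or reflection) gives 5 geometric isomers.
One of these lacks any improper symmetry element and so occurs as an enantiomeric pair, giving 5 + 1 = 6 stereoisomers in total.

yes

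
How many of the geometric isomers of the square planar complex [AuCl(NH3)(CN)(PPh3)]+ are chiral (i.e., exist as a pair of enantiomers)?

0

The distinct arrangements are (3 in all): (CN/NH3 trans, Cl/PPh3 trans); (CN/PPh3 trans, Cl/NH3 trans); (CN/Cl trans, NH3/PPh3 trans).
Each arrangement has an internal mirror plane or centre of symmetry, so none is chiral.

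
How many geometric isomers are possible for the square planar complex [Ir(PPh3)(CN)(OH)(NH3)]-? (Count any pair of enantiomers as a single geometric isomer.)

A square has two trans pairs of vertices; adjacent vertices are cis.
Systematic placement gives 3 geometric isomers: (CN/OH trans, NH3/PPh3 trans); (CN/PPh3 trans, NH3/OH trans); (CN/NH3 trans, OH/PPh3 trans).

3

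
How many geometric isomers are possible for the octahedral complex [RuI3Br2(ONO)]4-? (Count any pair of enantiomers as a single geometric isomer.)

3

The distinct arrangements are (3 in all): I mer, Br trans; I fac, Br cis; I mer, Br cis.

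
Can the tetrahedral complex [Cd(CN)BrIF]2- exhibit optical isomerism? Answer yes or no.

Only one geometric arrangement is possible; it has no improper symmetry element, so it exists as a pair of enantiomers (2 stereoisomers).

yes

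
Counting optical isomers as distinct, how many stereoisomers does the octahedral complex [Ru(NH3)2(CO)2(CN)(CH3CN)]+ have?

The six octahedral sites form three mutually perpendicular trans pairs.
Working through the distinct placements yields 6 geometric isomers: NH3 trans, CO trans; NH3 cis, CO cis (3 arrangements, 2 chiral); NH3 trans, CO cis; NH3 cis, CO trans.
Of these, 2 lack any improper symmetry element and so occur as enantiomeric pairs, giving 6 + 2 = 8 stereoisomers in total.

8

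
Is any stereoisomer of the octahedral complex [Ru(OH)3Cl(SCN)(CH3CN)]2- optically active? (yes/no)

In an octahedral complex each vertex has one trans partner and four cis neighbours.
The distinct arrangements are (4 in all): OH mer (3 arrangements); OH fac (chiral).
One of these lacks any improper symmetry element and so occurs as an enantiomeric pair, giving 4 + 1 = 5 stereoisomers in total.

yes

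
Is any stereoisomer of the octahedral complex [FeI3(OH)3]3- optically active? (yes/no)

There are 2 geometric isomers: I mer; I fac.
Each arrangement has an internal mirror plane or centre of symmetry, so none is chiral.

no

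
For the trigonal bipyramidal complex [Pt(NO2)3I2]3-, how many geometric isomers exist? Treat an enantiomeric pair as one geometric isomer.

3

The distinct arrangements are (3 in all): I both axial; I one axial, one equatorial; I both equatorial.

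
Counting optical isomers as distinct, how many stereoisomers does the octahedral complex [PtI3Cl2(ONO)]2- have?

3

Working through the distinct placements yields 3 geometric isomers: I mer, Cl trans; I fac, Cl cis; I mer, Cl cis.
Each arrangement has an internal mirror plane or centre of symmetry, so none is chiral.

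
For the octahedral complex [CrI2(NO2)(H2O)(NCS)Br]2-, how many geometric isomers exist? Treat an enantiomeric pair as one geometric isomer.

The six octahedral sites form three mutually perpendicular trans pairs.
Systematic enumeration (placing each ligand type in turn and discarding arrangements equivalent by rotation or reflection) gives 9 geometric isomers.

9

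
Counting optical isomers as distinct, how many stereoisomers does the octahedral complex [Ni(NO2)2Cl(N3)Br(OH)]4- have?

15

Placing the ligands in turn and identifying arrangements related by rotation or reflection leaves 9 distinct geometric isomers.
Of these, 6 lack any improper symmetry element and so occur as enantiomeric pairs, giving 9 + 6 = 15 stereoisomers in total.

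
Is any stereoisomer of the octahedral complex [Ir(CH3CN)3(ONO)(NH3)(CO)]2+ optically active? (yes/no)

yes

An octahedron has six vertices in three trans pairs; every non-trans pair is cis.
The distinct arrangements are (4 in all): CH3CN mer (3 arrangements); CH3CN fac (chiral).
One of these lacks any improper symmetry element and so occurs as an enantiomeric pair, giving 4 + 1 = 5 stereoisomers in total.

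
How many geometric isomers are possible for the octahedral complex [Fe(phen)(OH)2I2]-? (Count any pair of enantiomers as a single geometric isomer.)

3

In an octahedral complex each vertex has one trans partner and four cis neighbours.
Each phen is bidentate and must span two cis positions.
Systematic placement gives 3 geometric isomers: OH cis, I trans; OH cis, I cis (chiral); OH trans, I cis.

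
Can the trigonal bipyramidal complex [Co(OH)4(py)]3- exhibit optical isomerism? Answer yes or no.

no

In a trigonal bipyramid the two axial positions differ from the three equatorial ones.
Working through the distinct placements yields 2 geometric isomers: py equatorial; py axial.
Each arrangement has an internal mirror plane or centre of symmetry, so none is chiral.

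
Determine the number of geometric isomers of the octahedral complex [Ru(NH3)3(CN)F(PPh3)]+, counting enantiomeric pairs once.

4

In an octahedral complex each vertex has one trans partner and four cis neighbours.
The distinct arrangements are (4 in all): NH3 mer (3 arrangements); NH3 fac (chiral).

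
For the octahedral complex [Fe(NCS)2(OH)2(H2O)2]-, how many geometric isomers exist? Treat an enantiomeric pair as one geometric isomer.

In an octahedral complex each vertex has one trans partner and four cis neighbours.
The distinct arrangements are (5 in all): NCS trans, OH trans, H2O trans; NCS cis, OH cis, H2O trans; NCS cis, OH trans, H2O cis; NCS cis, OH cis, H2O cis (chiral); NCS trans, OH cis, H2O cis.

5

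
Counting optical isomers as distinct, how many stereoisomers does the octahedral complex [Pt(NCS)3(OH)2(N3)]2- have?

The six octahedral sites form three mutually perpendicular trans pairs.
Systematic placement gives 3 geometric isomers: NCS mer, OH trans; NCS fac, OH cis; NCS mer, OH cis.
Each arrangement has an internal mirror plane or centre of symmetry, so none is chiral.

3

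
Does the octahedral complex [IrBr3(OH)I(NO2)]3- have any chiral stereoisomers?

yes

The six octahedral sites form three mutually perpendicular trans pairs.
Working through the distinct placements yields 4 geometric isomers: Br mer (3 arrangements); Br fac (chiral).
One of these lacks any improper symmetry element and so occurs as an enantiomeric pair, giving 4 + 1 = 5 stereoisomers in total.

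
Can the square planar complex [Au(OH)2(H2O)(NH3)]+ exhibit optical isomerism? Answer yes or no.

Working through the distinct placements yields 2 geometric isomers: OH cis; OH trans.
Each arrangement has an internal mirror plane or centre of symmetry, so none is chiral.

no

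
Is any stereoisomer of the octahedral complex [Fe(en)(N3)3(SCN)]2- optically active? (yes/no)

no

The six octahedral sites form three mutually perpendicular trans pairs.
Each en is bidentate and must span two cis positions.
The distinct arrangements are (2 in all): N3 mer; N3 fac.
Each arrangement has an internal mirror plane or centre of symmetry, so none is chiral.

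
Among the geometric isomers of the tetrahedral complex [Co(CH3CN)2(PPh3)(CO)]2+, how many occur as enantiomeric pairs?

0

All four vertices of a tetrahedron are equivalent and mutually adjacent, so cis/trans isomerism cannot arise.
Only one geometric arrangement is possible.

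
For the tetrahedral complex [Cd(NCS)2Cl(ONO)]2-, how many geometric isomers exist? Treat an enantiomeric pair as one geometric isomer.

In a tetrahedral complex all four positions are equivalent and every pair of ligands is adjacent — there is no cis/trans distinction.
Only one geometric arrangement is possible.

1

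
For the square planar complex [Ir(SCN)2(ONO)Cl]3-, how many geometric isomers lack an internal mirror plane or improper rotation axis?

A square has two trans pairs of vertices; adjacent vertices are cis.
There are 2 geometric isomers: SCN cis; SCN trans.
Each arrangement has an internal mirror plane or centre of symmetry, so none is chiral.

0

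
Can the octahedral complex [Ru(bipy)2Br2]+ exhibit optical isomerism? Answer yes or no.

Each bipy is bidentate and must span two cis positions.
Systematic placement gives 2 geometric isomers: Br trans; Br cis (chiral).
One of these lacks any improper symmetry element and so occurs as an enantiomeric pair, giving 2 + 1 = 3 stereoisomers in total.

yes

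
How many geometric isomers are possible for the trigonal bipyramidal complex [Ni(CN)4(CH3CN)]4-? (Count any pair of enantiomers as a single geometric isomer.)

A trigonal bipyramid has two axial and three equatorial sites, which are chemically inequivalent.
Systematic placement gives 2 geometric isomers: CH3CN axial; CH3CN equatorial.

2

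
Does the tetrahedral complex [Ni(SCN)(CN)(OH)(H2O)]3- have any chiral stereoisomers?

yes

In a tetrahedral complex all four positions are equivalent and every pair of ligands is adjacent — there is no cis/trans distinction.
Only one geometric arrangement is possible; it has no improper symmetry element, so it exists as a pair of enantiomers (2 stereoisomers).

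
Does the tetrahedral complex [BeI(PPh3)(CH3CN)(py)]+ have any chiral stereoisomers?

All four vertices of a tetrahedron are equivalent and mutually adjacent, so cis/trans isomerism cannot arise.
Only one geometric arrangement is possible; it has no improper symmetry element, so it exists as a pair of enantiomers (2 stereoisomers).

yes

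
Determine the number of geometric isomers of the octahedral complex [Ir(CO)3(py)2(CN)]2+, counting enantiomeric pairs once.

There are 3 geometric isomers: CO mer, py trans; CO fac, py cis; CO mer, py cis.

3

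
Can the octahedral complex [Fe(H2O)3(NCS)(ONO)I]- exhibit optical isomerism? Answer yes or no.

An octahedron has six vertices in three trans pairs; every non-trans pair is cis.
There are 4 geometric isomers: H2O mer (3 arrangements); H2O fac (chiral).
One of these lacks any improper symmetry element and so occurs as an enantiomeric pair, giving 4 + 1 = 5 stereoisomers in total.

yes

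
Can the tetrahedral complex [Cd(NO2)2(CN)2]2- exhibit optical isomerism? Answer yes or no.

no

Only one geometric arrangement is possible.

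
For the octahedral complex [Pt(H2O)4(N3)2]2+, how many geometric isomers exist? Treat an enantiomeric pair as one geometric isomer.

The distinct arrangements are (2 in all): N3 trans; N3 cis.

2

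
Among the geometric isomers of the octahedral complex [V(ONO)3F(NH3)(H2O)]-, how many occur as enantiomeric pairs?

1

In an octahedral complex each vertex has one trans partner and four cis neighbours.
Working through the distinct placements yields 4 geometric isomers: ONO mer (3 arrangements); ONO fac (chiral).
One of these lacks any improper symmetry element and so occurs as an enantiomeric pair, giving 4 + 1 = 5 stereoisomers in total.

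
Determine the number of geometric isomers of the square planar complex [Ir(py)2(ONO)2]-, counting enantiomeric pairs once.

2

The distinct arrangements are (2 in all): py cis; py trans.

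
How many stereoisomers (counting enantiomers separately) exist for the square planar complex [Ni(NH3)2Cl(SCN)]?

In a square planar complex each vertex has one trans partner and two cis neighbours.
Systematic placement gives 2 geometric isomers: NH3 cis; NH3 trans.
Each arrangement has an internal mirror plane or centre of symmetry, so none is chiral.

2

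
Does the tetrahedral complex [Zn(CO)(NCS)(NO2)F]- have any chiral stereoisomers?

yes

In a tetrahedral complex all four positions are equivalent and every pair of ligands is adjacent — there is no cis/trans distinction.
Only one geometric arrangement is possible; it has no improper symmetry element, so it exists as a pair of enantiomers (2 stereoisomers).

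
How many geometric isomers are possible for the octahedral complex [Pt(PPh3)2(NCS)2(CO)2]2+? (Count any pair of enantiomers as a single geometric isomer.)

There are 5 geometric isomers: PPh3 trans, NCS trans, CO trans; PPh3 cis, NCS cis, CO trans; PPh3 trans, NCS cis, CO cis; PPh3 cis, NCS cis, CO cis (chiral); PPh3 cis, NCS trans, CO cis.

5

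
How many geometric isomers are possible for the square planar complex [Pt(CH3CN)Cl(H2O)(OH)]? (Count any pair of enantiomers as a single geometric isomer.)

A square has two trans pairs of vertices; adjacent vertices are cis.
There are 3 geometric isomers: (CH3CN/H2O trans, Cl/OH trans); (CH3CN/OH trans, Cl/H2O trans); (CH3CN/Cl trans, H2O/OH trans).

3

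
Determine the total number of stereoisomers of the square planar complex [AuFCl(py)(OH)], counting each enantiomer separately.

In a square planar complex each vertex has one trans partner and two cis neighbours.
Working through the distinct placements yields 3 geometric isomers: (Cl/OH trans, F/py trans); (Cl/py trans, F/OH trans); (Cl/F trans, OH/py trans).
Each arrangement has an internal mirror plane or centre of symmetry, so none is chiral.

3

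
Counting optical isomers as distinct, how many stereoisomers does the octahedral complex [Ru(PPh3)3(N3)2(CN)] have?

3

In an octahedral complex each vertex has one trans partner and four cis neighbours.
Systematic placement gives 3 geometric isomers: PPh3 mer, N3 cis; PPh3 mer, N3 trans; PPh3 fac, N3 cis.
Each arrangement has an internal mirror plane or centre of symmetry, so none is chiral.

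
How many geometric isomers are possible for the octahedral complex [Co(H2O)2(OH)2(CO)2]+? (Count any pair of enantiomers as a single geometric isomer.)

In an octahedral complex each vertex has one trans partner and four cis neighbours.
Working through the distinct placements yields 5 geometric isomers: H2O trans, OH trans, CO trans; H2O cis, OH cis, CO trans; H2O cis, OH trans, CO cis; H2O cis, OH cis, CO cis (chiral); H2O trans, OH cis, CO cis.

5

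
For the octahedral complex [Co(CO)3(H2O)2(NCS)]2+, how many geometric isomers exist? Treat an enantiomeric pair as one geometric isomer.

3

The distinct arrangements are (3 in all): CO mer, H2O cis; CO mer, H2O trans; CO fac, H2O cis.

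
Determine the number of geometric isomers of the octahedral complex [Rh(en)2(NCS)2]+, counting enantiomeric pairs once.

2

The six octahedral sites form three mutually perpendicular trans pairs.
Each en is bidentate and must span two cis positions.
The distinct arrangements are (2 in all): NCS trans; NCS cis (chiral).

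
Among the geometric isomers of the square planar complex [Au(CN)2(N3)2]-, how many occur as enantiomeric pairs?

Systematic placement gives 2 geometric isomers: CN cis; CN trans.
Each arrangement has an internal mirror plane or centre of symmetry, so none is chiral.

0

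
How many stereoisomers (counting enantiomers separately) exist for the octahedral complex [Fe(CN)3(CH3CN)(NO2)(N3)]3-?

5

An octahedron has six vertices in three trans pairs; every non-trans pair is cis.
Working through the distinct placements yields 4 geometric isomers: CN mer (3 arrangements); CN fac (chiral).
One of these lacks any improper symmetry element and so occurs as an enantiomeric pair, giving 4 + 1 = 5 stereoisomers in total.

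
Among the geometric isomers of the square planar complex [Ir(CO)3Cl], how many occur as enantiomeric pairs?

0

A square has two trans pairs of vertices; adjacent vertices are cis.
Only one geometric arrangement is possible.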